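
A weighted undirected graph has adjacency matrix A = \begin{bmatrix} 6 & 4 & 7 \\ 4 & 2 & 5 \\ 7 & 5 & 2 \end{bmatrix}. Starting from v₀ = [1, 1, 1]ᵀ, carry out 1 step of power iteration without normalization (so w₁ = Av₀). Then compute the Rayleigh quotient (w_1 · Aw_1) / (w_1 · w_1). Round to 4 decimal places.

14.4158

w1 = Av₀ = (6·1 + 4·1 + 7·1; 4·1 + 2·1 + 5·1; 7·1 + 5·1 + 2·1) = (17, 11, 14)
Aw1 = (244, 160, 202)
w1·Aw1 = 17·244 + 11·160 + 14·202 = 8736; w1·w1 = 17·17 + 11·11 + 14·14 = 606
λ ≈ 8736/606 = 14.4158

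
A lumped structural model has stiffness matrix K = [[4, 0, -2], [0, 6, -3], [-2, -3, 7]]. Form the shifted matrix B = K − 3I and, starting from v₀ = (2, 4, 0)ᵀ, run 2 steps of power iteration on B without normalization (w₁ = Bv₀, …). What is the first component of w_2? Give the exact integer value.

B = K − 3I has rows (1, 0, -2); (0, 3, -3); (-2, -3, 4)
w1 = Bv₀ = (2, 12, -16)
w2 = Bw1 = (34, 84, -104)
Requested component of w2: 34

34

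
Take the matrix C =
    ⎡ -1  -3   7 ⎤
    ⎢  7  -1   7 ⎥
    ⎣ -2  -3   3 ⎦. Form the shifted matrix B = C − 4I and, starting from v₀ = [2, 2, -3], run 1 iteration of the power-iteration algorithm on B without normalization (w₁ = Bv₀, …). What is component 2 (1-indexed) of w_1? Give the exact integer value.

-17

B = C − 4I has rows (-5, -3, 7); (7, -5, 7); (-2, -3, -1)
w1 = Bv₀ = (-37, -17, -7)
Requested component of w1: -17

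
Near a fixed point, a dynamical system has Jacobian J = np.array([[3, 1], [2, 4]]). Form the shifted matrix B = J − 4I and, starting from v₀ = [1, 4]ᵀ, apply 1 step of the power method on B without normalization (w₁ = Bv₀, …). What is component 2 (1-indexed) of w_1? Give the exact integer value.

B = J − 4I has rows (-1, 1); (2, 0)
w1 = Bv₀ = ((-1)·1 + 1·4; 2·1 + 0·4) = (3, 2)
Requested component of w1: 2

2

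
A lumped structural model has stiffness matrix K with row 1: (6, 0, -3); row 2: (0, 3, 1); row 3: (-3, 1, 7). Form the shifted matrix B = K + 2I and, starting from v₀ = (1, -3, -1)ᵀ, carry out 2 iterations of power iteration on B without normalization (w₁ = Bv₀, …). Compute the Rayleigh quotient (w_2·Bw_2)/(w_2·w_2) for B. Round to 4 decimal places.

μ ≈ 11.1133

B = K + 2I has rows (8, 0, -3); (0, 5, 1); (-3, 1, 9)
w1 = Bv₀ = (8·1 + 0·(-3) + (-3)·(-1); 0·1 + 5·(-3) + 1·(-1); (-3)·1 + 1·(-3) + 9·(-1)) = (11, -16, -15)
w2 = Bw1 = (8·11 + 0·(-16) + (-3)·(-15); 0·11 + 5·(-16) + 1·(-15); (-3)·11 + 1·(-16) + 9·(-15)) = (133, -95, -184)
Bw2 = (1616, -659, -2150)
w2·Bw2 = 673133; w2·w2 = 60570; μ ≈ 673133/60570 = 11.1133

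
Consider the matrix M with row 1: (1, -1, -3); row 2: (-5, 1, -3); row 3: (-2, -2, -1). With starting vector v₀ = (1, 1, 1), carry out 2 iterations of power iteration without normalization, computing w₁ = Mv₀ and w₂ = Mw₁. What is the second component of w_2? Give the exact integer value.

23

w1 = Mv₀ = (1·1 + (-1)·1 + (-3)·1; (-5)·1 + 1·1 + (-3)·1; (-2)·1 + (-2)·1 + (-1)·1) = (-3, -7, -5)
w2 = Mw1 = (1·(-3) + (-1)·(-7) + (-3)·(-5); (-5)·(-3) + 1·(-7) + (-3)·(-5); (-2)·(-3) + (-2)·(-7) + (-1)·(-5)) = (19, 23, 25)
The requested component of w2 is 23.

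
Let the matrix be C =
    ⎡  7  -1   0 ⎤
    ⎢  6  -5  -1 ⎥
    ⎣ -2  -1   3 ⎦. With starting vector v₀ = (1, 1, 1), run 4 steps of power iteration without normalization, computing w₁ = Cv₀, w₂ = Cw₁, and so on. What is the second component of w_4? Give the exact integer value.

1284

w1 = Cv₀ = (7·1 + (-1)·1 + 0·1; 6·1 + (-5)·1 + (-1)·1; (-2)·1 + (-1)·1 + 3·1) = (6, 0, 0)
w2 = Cw1 = (7·6 + (-1)·0 + 0·0; 6·6 + (-5)·0 + (-1)·0; (-2)·6 + (-1)·0 + 3·0) = (42, 36, -12)
w3 = Cw2 = (258, 84, -156)
w4 = Cw3 = (1722, 1284, -1068)
The requested component of w4 is 1284.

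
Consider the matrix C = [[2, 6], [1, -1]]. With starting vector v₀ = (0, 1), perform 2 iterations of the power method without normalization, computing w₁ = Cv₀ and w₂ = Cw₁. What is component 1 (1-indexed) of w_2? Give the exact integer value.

6

w1 = Cv₀ = (2·0 + 6·1; 1·0 + (-1)·1) = (6, -1)
w2 = Cw1 = (2·6 + 6·(-1); 1·6 + (-1)·(-1)) = (6, 7)
The requested component of w2 is 6.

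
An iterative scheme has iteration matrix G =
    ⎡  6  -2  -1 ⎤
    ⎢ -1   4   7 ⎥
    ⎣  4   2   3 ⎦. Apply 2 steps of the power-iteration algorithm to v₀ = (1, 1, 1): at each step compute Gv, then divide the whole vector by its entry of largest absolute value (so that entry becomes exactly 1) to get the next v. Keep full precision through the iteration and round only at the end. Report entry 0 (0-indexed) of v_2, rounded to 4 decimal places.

-0.1100

Gv0 = (3.00000, 10.00000, 9.00000); divide by 10.00000 → v1 = (0.30000, 1.00000, 0.90000)
Gv1 = (-1.10000, 10.00000, 5.90000); divide by 10.00000 → v2 = (-0.11000, 1.00000, 0.59000)
Requested entry of v2: -11/100 = -0.1100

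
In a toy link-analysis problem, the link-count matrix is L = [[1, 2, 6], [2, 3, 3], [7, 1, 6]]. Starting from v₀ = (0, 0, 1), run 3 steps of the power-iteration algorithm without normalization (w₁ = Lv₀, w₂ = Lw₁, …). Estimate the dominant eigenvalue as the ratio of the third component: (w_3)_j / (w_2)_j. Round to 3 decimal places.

w1 = Lv₀ = (1·0 + 2·0 + 6·1; 2·0 + 3·0 + 3·1; 7·0 + 1·0 + 6·1) = (6, 3, 6)
w2 = Lw1 = (1·6 + 2·3 + 6·6; 2·6 + 3·3 + 3·6; 7·6 + 1·3 + 6·6) = (48, 39, 81)
w3 = Lw2 = (612, 456, 861)
Ratio at component: 861 / 81 = 10.630

10.630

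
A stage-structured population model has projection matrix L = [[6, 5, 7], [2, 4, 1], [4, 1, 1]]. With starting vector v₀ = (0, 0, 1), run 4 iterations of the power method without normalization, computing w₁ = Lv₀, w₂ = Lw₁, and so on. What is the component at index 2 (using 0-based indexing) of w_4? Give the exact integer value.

2995

w1 = Lv₀ = (7, 1, 1)
w2 = Lw1 = (54, 19, 30)
w3 = Lw2 = (629, 214, 265)
w4 = Lw3 = (6699, 2379, 2995)
The requested component of w4 is 2995.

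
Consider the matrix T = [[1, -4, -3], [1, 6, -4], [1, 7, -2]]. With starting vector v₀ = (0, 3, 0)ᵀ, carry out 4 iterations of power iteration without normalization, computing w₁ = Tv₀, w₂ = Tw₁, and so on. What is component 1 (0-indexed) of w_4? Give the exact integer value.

-1761

w1 = Tv₀ = (-12, 18, 21)
w2 = Tw1 = (-147, 12, 72)
w3 = Tw2 = (-411, -363, -207)
w4 = Tw3 = (1662, -1761, -2538)
The requested component of w4 is -1761.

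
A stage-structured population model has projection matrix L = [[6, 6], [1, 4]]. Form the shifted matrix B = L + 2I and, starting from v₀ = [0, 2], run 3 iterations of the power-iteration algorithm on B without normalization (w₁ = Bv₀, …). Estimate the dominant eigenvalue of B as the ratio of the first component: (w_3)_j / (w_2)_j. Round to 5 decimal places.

11.00000

B = L + 2I has rows (8, 6); (1, 6)
w1 = Bv₀ = (8·0 + 6·2; 1·0 + 6·2) = (12, 12)
w2 = Bw1 = (8·12 + 6·12; 1·12 + 6·12) = (168, 84)
w3 = Bw2 = (1848, 672)
Ratio: 1848/168 = 11.00000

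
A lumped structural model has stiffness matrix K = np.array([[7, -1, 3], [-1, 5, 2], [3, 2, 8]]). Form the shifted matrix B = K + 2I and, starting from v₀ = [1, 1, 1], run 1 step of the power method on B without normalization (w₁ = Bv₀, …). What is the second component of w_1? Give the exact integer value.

8

B = K + 2I has rows (9, -1, 3); (-1, 7, 2); (3, 2, 10)
w1 = Bv₀ = (9·1 + (-1)·1 + 3·1; (-1)·1 + 7·1 + 2·1; 3·1 + 2·1 + 10·1) = (11, 8, 15)
Requested component of w1: 8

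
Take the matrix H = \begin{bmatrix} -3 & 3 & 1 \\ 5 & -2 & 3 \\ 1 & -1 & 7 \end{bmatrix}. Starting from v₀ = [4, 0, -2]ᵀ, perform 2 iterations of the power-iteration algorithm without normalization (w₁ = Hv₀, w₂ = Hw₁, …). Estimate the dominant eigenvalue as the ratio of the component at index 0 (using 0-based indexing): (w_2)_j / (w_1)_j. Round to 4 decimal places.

λ ≈ -5.2857

w1 = Hv₀ = (-14, 14, -10)
w2 = Hw1 = (74, -128, -98)
Ratio at component: 74 / -14 = -5.2857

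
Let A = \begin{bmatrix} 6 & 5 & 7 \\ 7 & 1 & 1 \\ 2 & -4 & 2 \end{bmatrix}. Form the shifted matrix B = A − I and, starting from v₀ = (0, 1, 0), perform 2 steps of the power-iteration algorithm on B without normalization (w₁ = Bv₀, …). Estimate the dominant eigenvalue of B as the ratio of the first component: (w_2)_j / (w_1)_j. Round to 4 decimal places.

μ ≈ -0.6000

B = A − I has rows (5, 5, 7); (7, 0, 1); (2, -4, 1)
w1 = Bv₀ = (5, 0, -4)
w2 = Bw1 = (-3, 31, 6)
Ratio: -3/5 = -0.6000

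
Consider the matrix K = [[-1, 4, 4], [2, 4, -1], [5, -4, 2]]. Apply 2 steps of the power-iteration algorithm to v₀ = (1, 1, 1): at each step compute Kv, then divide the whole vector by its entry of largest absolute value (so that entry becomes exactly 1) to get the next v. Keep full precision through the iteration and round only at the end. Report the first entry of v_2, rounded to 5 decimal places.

Kv0 = (7.000000, 5.000000, 3.000000); divide by 7.000000 → v1 = (1.000000, 0.714286, 0.428571)
Kv1 = (3.571429, 4.428571, 3.000000); divide by 4.428571 → v2 = (0.806452, 1.000000, 0.677419)
Requested entry of v2: 25/31 = 0.80645

0.80645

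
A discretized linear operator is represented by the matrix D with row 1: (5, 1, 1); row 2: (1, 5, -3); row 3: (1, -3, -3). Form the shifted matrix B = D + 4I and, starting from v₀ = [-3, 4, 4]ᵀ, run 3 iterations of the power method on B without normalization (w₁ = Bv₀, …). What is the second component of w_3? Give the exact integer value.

B = D + 4I has rows (9, 1, 1); (1, 9, -3); (1, -3, 1)
w1 = Bv₀ = (9·(-3) + 1·4 + 1·4; 1·(-3) + 9·4 + (-3)·4; 1·(-3) + (-3)·4 + 1·4) = (-19, 21, -11)
w2 = Bw1 = (9·(-19) + 1·21 + 1·(-11); 1·(-19) + 9·21 + (-3)·(-11); 1·(-19) + (-3)·21 + 1·(-11)) = (-161, 203, -93)
w3 = Bw2 = (-1339, 1945, -863)
Requested component of w3: 1945

1945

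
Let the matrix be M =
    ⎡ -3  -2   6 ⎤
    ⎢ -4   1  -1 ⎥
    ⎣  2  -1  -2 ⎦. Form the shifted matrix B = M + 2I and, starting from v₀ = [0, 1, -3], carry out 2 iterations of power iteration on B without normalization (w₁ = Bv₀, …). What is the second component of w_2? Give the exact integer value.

99

B = M + 2I has rows (-1, -2, 6); (-4, 3, -1); (2, -1, 0)
w1 = Bv₀ = ((-1)·0 + (-2)·1 + 6·(-3); (-4)·0 + 3·1 + (-1)·(-3); 2·0 + (-1)·1 + 0·(-3)) = (-20, 6, -1)
w2 = Bw1 = ((-1)·(-20) + (-2)·6 + 6·(-1); (-4)·(-20) + 3·6 + (-1)·(-1); 2·(-20) + (-1)·6 + 0·(-1)) = (2, 99, -46)
Requested component of w2: 99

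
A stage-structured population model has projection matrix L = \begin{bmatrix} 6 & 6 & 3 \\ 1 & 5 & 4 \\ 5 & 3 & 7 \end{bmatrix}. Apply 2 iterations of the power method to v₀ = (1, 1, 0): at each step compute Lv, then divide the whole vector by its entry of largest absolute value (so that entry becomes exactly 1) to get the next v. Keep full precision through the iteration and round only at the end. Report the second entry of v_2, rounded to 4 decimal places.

0.5522

Lv0 = (12.00000, 6.00000, 8.00000); divide by 12.00000 → v1 = (1.00000, 0.50000, 0.66667)
Lv1 = (11.00000, 6.16667, 11.16667); divide by 11.16667 → v2 = (0.98507, 0.55224, 1.00000)
Requested entry of v2: 74/134 = 0.5522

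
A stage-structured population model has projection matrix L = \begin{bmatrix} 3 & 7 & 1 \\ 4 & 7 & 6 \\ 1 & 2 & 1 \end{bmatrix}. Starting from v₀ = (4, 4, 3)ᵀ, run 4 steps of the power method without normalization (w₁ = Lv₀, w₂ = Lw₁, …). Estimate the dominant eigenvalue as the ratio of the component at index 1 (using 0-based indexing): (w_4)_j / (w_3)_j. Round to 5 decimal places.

w1 = Lv₀ = (3·4 + 7·4 + 1·3; 4·4 + 7·4 + 6·3; 1·4 + 2·4 + 1·3) = (43, 62, 15)
w2 = Lw1 = (3·43 + 7·62 + 1·15; 4·43 + 7·62 + 6·15; 1·43 + 2·62 + 1·15) = (578, 696, 182)
w3 = Lw2 = (6788, 8276, 2152)
w4 = Lw3 = (80448, 97996, 25492)
Ratio at component: 97996 / 8276 = 11.84099

λ ≈ 11.84099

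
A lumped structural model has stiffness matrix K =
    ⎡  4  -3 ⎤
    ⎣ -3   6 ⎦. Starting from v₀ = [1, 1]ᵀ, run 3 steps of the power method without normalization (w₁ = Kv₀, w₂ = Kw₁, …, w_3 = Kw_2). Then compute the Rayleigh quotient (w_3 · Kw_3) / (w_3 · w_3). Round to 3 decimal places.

w1 = Kv₀ = (1, 3)
w2 = Kw1 = (-5, 15)
w3 = Kw2 = (-65, 105)
Kw3 = (-575, 825)
w3·Kw3 = (-65)·(-575) + 105·825 = 124000; w3·w3 = (-65)·(-65) + 105·105 = 15250
λ ≈ 124000/15250 = 8.131

8.131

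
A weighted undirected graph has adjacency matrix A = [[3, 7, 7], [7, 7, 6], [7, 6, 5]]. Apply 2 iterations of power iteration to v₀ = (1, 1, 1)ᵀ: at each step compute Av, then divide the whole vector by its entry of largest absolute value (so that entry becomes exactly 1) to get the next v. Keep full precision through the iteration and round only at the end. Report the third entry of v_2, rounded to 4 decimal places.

Av0 = (17.00000, 20.00000, 18.00000); divide by 20.00000 → v1 = (0.85000, 1.00000, 0.90000)
Av1 = (15.85000, 18.35000, 16.45000); divide by 18.35000 → v2 = (0.86376, 1.00000, 0.89646)
Requested entry of v2: 329/367 = 0.8965

0.8965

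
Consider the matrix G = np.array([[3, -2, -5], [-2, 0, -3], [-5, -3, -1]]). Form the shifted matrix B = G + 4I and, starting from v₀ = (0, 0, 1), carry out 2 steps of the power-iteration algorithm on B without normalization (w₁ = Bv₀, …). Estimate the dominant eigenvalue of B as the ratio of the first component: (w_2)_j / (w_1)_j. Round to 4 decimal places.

B = G + 4I has rows (7, -2, -5); (-2, 4, -3); (-5, -3, 3)
w1 = Bv₀ = (-5, -3, 3)
w2 = Bw1 = (-44, -11, 43)
Ratio: -44/-5 = 8.8000

8.8000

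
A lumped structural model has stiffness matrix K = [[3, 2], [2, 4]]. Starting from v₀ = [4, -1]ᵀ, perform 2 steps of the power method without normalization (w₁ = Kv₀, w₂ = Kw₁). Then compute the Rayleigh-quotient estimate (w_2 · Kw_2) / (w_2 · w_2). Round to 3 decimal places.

λ ≈ 5.470

w1 = Kv₀ = (10, 4)
w2 = Kw1 = (38, 36)
Kw2 = (186, 220)
w2·Kw2 = 38·186 + 36·220 = 14988; w2·w2 = 38·38 + 36·36 = 2740
λ ≈ 14988/2740 = 5.470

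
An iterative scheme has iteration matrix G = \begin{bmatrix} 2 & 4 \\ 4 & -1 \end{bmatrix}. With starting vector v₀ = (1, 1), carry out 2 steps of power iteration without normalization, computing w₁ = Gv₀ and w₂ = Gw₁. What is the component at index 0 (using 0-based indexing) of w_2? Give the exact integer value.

w1 = Gv₀ = (2·1 + 4·1; 4·1 + (-1)·1) = (6, 3)
w2 = Gw1 = (2·6 + 4·3; 4·6 + (-1)·3) = (24, 21)
The requested component of w2 is 24.

24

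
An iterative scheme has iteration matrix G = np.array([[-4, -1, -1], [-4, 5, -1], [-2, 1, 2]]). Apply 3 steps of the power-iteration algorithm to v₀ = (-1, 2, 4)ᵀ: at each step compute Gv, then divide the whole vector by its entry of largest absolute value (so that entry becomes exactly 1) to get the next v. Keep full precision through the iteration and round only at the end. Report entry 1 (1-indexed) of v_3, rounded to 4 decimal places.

-0.1129

Gv0 = (-2.00000, 10.00000, 12.00000); divide by 12.00000 → v1 = (-0.16667, 0.83333, 1.00000)
Gv1 = (-1.16667, 3.83333, 3.16667); divide by 3.83333 → v2 = (-0.30435, 1.00000, 0.82609)
Gv2 = (-0.60870, 5.39130, 3.26087); divide by 5.39130 → v3 = (-0.11290, 1.00000, 0.60484)
Requested entry of v3: -28/248 = -0.1129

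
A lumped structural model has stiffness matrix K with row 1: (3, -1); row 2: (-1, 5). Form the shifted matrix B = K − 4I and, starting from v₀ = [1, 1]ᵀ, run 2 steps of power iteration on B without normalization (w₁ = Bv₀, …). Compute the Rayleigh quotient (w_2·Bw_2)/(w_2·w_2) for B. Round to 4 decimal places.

μ ≈ -1.0000

B = K − 4I has rows (-1, -1); (-1, 1)
w1 = Bv₀ = ((-1)·1 + (-1)·1; (-1)·1 + 1·1) = (-2, 0)
w2 = Bw1 = ((-1)·(-2) + (-1)·0; (-1)·(-2) + 1·0) = (2, 2)
Bw2 = (-4, 0)
w2·Bw2 = -8; w2·w2 = 8; μ ≈ -8/8 = -1.0000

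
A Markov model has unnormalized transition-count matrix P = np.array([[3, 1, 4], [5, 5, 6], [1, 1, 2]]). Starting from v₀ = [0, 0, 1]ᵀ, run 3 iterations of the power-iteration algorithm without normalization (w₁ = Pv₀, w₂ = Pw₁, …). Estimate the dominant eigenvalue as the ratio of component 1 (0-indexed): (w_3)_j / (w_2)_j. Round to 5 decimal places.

w1 = Pv₀ = (3·0 + 1·0 + 4·1; 5·0 + 5·0 + 6·1; 1·0 + 1·0 + 2·1) = (4, 6, 2)
w2 = Pw1 = (3·4 + 1·6 + 4·2; 5·4 + 5·6 + 6·2; 1·4 + 1·6 + 2·2) = (26, 62, 14)
w3 = Pw2 = (196, 524, 116)
Ratio at component: 524 / 62 = 8.45161

8.45161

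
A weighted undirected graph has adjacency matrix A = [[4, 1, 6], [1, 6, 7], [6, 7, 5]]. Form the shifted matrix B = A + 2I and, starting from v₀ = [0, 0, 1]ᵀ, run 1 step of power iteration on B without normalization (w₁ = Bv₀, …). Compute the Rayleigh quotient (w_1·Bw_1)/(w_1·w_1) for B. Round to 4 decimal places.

16.6045

B = A + 2I has rows (6, 1, 6); (1, 8, 7); (6, 7, 7)
w1 = Bv₀ = (6, 7, 7)
Bw1 = (85, 111, 134)
w1·Bw1 = 2225; w1·w1 = 134; μ ≈ 2225/134 = 16.6045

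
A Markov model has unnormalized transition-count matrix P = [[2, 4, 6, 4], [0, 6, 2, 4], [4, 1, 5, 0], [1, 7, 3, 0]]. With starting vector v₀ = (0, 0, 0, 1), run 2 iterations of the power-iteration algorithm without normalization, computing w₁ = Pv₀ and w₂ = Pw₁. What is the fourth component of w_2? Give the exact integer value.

w1 = Pv₀ = (4, 4, 0, 0)
w2 = Pw1 = (24, 24, 20, 32)
The requested component of w2 is 32.

32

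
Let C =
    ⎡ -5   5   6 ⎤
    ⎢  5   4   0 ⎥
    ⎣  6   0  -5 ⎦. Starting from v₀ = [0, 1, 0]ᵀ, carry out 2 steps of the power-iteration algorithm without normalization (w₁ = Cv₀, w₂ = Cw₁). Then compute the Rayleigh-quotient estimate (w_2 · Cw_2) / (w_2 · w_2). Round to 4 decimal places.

w1 = Cv₀ = ((-5)·0 + 5·1 + 6·0; 5·0 + 4·1 + 0·0; 6·0 + 0·1 + (-5)·0) = (5, 4, 0)
w2 = Cw1 = ((-5)·5 + 5·4 + 6·0; 5·5 + 4·4 + 0·0; 6·5 + 0·4 + (-5)·0) = (-5, 41, 30)
Cw2 = (410, 139, -180)
w2·Cw2 = (-5)·410 + 41·139 + 30·(-180) = -1751; w2·w2 = (-5)·(-5) + 41·41 + 30·30 = 2606
λ ≈ -1751/2606 = -0.6719

-0.6719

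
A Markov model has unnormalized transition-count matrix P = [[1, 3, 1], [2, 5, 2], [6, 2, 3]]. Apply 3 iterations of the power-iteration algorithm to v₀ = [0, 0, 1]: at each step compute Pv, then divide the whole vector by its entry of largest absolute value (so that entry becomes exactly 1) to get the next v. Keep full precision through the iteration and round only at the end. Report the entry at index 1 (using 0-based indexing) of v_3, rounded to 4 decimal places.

Pv0 = (1.00000, 2.00000, 3.00000); divide by 3.00000 → v1 = (0.33333, 0.66667, 1.00000)
Pv1 = (3.33333, 6.00000, 6.33333); divide by 6.33333 → v2 = (0.52632, 0.94737, 1.00000)
Pv2 = (4.36842, 7.78947, 8.05263); divide by 8.05263 → v3 = (0.54248, 0.96732, 1.00000)
Requested entry of v3: 148/153 = 0.9673

0.9673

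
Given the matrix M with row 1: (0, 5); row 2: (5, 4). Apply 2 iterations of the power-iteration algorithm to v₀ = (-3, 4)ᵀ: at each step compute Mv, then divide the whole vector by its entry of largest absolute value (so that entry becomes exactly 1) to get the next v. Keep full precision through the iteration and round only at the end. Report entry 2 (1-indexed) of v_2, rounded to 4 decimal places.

1.0000

Mv0 = (20.00000, 1.00000); divide by 20.00000 → v1 = (1.00000, 0.05000)
Mv1 = (0.25000, 5.20000); divide by 5.20000 → v2 = (0.04808, 1.00000)
Requested entry of v2: 104/104 = 1.0000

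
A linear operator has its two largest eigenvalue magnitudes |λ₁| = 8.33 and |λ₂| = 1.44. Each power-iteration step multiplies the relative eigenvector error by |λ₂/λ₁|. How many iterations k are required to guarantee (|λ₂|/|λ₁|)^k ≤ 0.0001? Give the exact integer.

|λ₂/λ₁| = 1.44/8.33 = 0.17287
Need k ≥ ln(0.0001) / ln(0.17287) = -9.2103 / -1.7552 ≈ 5.247
Smallest integer k satisfying the bound: 6

6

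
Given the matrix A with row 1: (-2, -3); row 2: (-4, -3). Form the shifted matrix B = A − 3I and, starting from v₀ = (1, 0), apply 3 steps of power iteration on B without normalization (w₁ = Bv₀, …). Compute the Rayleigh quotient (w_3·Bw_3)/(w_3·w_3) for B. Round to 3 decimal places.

-9.011

B = A − 3I has rows (-5, -3); (-4, -6)
w1 = Bv₀ = ((-5)·1 + (-3)·0; (-4)·1 + (-6)·0) = (-5, -4)
w2 = Bw1 = ((-5)·(-5) + (-3)·(-4); (-4)·(-5) + (-6)·(-4)) = (37, 44)
w3 = Bw2 = (-317, -412)
Bw3 = (2821, 3740)
w3·Bw3 = -2435137; w3·w3 = 270233; μ ≈ -2435137/270233 = -9.011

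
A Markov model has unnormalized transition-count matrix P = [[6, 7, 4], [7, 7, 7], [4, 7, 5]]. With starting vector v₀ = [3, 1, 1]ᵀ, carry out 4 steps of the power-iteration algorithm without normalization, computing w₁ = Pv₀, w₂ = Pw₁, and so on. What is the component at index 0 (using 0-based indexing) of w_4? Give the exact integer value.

w1 = Pv₀ = (6·3 + 7·1 + 4·1; 7·3 + 7·1 + 7·1; 4·3 + 7·1 + 5·1) = (29, 35, 24)
w2 = Pw1 = (6·29 + 7·35 + 4·24; 7·29 + 7·35 + 7·24; 4·29 + 7·35 + 5·24) = (515, 616, 481)
w3 = Pw2 = (9326, 11284, 8777)
w4 = Pw3 = (170052, 205709, 160177)
The requested component of w4 is 170052.

170052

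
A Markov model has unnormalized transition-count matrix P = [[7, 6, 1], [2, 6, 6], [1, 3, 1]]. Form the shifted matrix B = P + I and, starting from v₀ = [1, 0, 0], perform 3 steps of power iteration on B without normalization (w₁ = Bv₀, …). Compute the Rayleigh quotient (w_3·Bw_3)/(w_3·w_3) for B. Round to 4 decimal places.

12.1441

B = P + I has rows (8, 6, 1); (2, 7, 6); (1, 3, 2)
w1 = Bv₀ = (8·1 + 6·0 + 1·0; 2·1 + 7·0 + 6·0; 1·1 + 3·0 + 2·0) = (8, 2, 1)
w2 = Bw1 = (8·8 + 6·2 + 1·1; 2·8 + 7·2 + 6·1; 1·8 + 3·2 + 2·1) = (77, 36, 16)
w3 = Bw2 = (848, 502, 217)
Bw3 = (10013, 6512, 2788)
w3·Bw3 = 12365044; w3·w3 = 1018197; μ ≈ 12365044/1018197 = 12.1441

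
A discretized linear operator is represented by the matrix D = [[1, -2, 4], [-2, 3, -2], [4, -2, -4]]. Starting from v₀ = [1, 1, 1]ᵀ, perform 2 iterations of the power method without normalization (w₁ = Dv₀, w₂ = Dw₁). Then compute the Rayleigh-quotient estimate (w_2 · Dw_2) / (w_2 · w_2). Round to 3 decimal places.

w1 = Dv₀ = (1·1 + (-2)·1 + 4·1; (-2)·1 + 3·1 + (-2)·1; 4·1 + (-2)·1 + (-4)·1) = (3, -1, -2)
w2 = Dw1 = (1·3 + (-2)·(-1) + 4·(-2); (-2)·3 + 3·(-1) + (-2)·(-2); 4·3 + (-2)·(-1) + (-4)·(-2)) = (-3, -5, 22)
Dw2 = (95, -53, -90)
w2·Dw2 = (-3)·95 + (-5)·(-53) + 22·(-90) = -2000; w2·w2 = (-3)·(-3) + (-5)·(-5) + 22·22 = 518
λ ≈ -2000/518 = -3.861

λ ≈ -3.861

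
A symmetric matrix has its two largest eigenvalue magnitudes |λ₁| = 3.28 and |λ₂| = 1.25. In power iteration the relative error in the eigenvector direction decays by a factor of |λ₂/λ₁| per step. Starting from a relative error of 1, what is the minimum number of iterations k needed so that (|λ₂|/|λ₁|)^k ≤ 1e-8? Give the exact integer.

20

|λ₂/λ₁| = 1.25/3.28 = 0.38110
Need k ≥ ln(1e-8) / ln(0.38110) = -18.4207 / -0.9647 ≈ 19.095
Smallest integer k satisfying the bound: 20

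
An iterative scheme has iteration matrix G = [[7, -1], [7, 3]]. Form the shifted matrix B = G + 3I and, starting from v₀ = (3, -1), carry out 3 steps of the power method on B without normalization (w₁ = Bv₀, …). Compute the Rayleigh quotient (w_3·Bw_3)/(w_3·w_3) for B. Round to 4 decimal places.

B = G + 3I has rows (10, -1); (7, 6)
w1 = Bv₀ = (31, 15)
w2 = Bw1 = (295, 307)
w3 = Bw2 = (2643, 3907)
Bw3 = (22523, 41943)
w3·Bw3 = 223399590; w3·w3 = 22250098; μ ≈ 223399590/22250098 = 10.0404

μ ≈ 10.0404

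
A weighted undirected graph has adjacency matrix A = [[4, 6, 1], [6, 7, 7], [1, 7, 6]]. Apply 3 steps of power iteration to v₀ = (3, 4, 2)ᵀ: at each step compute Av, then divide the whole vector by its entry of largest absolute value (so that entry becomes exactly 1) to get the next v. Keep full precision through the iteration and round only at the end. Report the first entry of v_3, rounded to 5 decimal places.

Av0 = (38.000000, 60.000000, 43.000000); divide by 60.000000 → v1 = (0.633333, 1.000000, 0.716667)
Av1 = (9.250000, 15.816667, 11.933333); divide by 15.816667 → v2 = (0.584826, 1.000000, 0.754478)
Av2 = (9.093783, 15.790306, 12.111697); divide by 15.790306 → v3 = (0.575909, 1.000000, 0.767034)
Requested entry of v3: 8630/14985 = 0.57591

0.57591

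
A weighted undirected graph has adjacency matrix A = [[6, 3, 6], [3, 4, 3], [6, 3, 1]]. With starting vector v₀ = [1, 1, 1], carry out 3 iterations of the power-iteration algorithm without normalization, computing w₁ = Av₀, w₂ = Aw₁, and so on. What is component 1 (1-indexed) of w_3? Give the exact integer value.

2205

w1 = Av₀ = (6·1 + 3·1 + 6·1; 3·1 + 4·1 + 3·1; 6·1 + 3·1 + 1·1) = (15, 10, 10)
w2 = Aw1 = (6·15 + 3·10 + 6·10; 3·15 + 4·10 + 3·10; 6·15 + 3·10 + 1·10) = (180, 115, 130)
w3 = Aw2 = (2205, 1390, 1555)
The requested component of w3 is 2205.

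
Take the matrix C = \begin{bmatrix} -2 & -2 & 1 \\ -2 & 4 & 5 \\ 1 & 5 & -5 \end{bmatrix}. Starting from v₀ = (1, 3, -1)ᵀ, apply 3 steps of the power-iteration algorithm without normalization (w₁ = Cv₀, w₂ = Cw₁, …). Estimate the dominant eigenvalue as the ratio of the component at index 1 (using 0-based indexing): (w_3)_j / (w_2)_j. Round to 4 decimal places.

λ ≈ 0.4825

w1 = Cv₀ = ((-2)·1 + (-2)·3 + 1·(-1); (-2)·1 + 4·3 + 5·(-1); 1·1 + 5·3 + (-5)·(-1)) = (-9, 5, 21)
w2 = Cw1 = ((-2)·(-9) + (-2)·5 + 1·21; (-2)·(-9) + 4·5 + 5·21; 1·(-9) + 5·5 + (-5)·21) = (29, 143, -89)
w3 = Cw2 = (-433, 69, 1189)
Ratio at component: 69 / 143 = 0.4825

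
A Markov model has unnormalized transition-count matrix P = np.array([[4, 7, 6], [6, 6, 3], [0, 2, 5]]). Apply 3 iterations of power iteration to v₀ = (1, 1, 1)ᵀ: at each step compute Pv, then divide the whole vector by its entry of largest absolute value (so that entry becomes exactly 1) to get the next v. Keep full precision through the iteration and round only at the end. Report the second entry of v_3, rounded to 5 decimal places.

1.00000

Pv0 = (17.000000, 15.000000, 7.000000); divide by 17.000000 → v1 = (1.000000, 0.882353, 0.411765)
Pv1 = (12.647059, 12.529412, 3.823529); divide by 12.647059 → v2 = (1.000000, 0.990698, 0.302326)
Pv2 = (12.748837, 12.851163, 3.493023); divide by 12.851163 → v3 = (0.992038, 1.000000, 0.271806)
Requested entry of v3: 2763/2763 = 1.00000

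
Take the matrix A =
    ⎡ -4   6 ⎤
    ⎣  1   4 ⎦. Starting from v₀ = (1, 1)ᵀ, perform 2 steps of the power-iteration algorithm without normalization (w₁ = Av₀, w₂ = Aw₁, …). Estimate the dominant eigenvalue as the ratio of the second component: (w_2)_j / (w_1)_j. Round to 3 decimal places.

w1 = Av₀ = (2, 5)
w2 = Aw1 = (22, 22)
Ratio at component: 22 / 5 = 4.400

λ ≈ 4.400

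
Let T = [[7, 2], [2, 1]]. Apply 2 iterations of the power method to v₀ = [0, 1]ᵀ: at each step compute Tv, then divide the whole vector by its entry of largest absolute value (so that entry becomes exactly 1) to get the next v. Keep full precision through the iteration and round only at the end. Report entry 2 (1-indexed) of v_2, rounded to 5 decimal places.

Tv0 = (2.000000, 1.000000); divide by 2.000000 → v1 = (1.000000, 0.500000)
Tv1 = (8.000000, 2.500000); divide by 8.000000 → v2 = (1.000000, 0.312500)
Requested entry of v2: 5/16 = 0.31250

0.31250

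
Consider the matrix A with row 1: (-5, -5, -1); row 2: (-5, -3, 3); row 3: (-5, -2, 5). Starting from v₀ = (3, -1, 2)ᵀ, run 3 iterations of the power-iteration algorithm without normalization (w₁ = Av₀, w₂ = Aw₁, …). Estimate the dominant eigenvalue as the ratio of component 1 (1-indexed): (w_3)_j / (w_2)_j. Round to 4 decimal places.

w1 = Av₀ = (-12, -6, -3)
w2 = Aw1 = (93, 69, 57)
w3 = Aw2 = (-867, -501, -318)
Ratio at component: -867 / 93 = -9.3226

-9.3226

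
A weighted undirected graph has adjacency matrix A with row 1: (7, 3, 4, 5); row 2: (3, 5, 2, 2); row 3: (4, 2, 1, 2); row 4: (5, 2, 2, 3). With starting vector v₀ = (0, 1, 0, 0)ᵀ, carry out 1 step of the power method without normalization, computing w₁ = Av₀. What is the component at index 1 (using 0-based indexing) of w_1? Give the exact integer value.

5

w1 = Av₀ = (7·0 + 3·1 + 4·0 + 5·0; 3·0 + 5·1 + 2·0 + 2·0; 4·0 + 2·1 + 1·0 + 2·0; 5·0 + 2·1 + 2·0 + 3·0) = (3, 5, 2, 2)
The requested component of w1 is 5.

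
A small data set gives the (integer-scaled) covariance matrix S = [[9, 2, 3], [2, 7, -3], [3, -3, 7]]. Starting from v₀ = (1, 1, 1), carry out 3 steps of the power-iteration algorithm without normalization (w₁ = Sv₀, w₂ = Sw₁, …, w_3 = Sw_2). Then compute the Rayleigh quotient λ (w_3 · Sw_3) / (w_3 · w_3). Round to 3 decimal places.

10.990

w1 = Sv₀ = (9·1 + 2·1 + 3·1; 2·1 + 7·1 + (-3)·1; 3·1 + (-3)·1 + 7·1) = (14, 6, 7)
w2 = Sw1 = (9·14 + 2·6 + 3·7; 2·14 + 7·6 + (-3)·7; 3·14 + (-3)·6 + 7·7) = (159, 49, 73)
w3 = Sw2 = (1748, 442, 841)
Sw3 = (19139, 4067, 9805)
w3·Sw3 = 1748·19139 + 442·4067 + 841·9805 = 43498591; w3·w3 = 1748·1748 + 442·442 + 841·841 = 3958149
λ ≈ 43498591/3958149 = 10.990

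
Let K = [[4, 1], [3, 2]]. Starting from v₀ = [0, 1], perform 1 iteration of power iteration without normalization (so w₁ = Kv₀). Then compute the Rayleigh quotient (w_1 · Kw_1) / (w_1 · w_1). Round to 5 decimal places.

w1 = Kv₀ = (4·0 + 1·1; 3·0 + 2·1) = (1, 2)
Kw1 = (6, 7)
w1·Kw1 = 1·6 + 2·7 = 20; w1·w1 = 1·1 + 2·2 = 5
λ ≈ 20/5 = 4.00000

4.00000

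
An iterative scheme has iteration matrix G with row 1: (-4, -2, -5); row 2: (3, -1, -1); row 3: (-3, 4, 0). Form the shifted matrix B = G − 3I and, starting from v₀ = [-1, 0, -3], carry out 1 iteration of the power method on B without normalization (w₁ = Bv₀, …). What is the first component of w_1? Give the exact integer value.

22

B = G − 3I has rows (-7, -2, -5); (3, -4, -1); (-3, 4, -3)
w1 = Bv₀ = ((-7)·(-1) + (-2)·0 + (-5)·(-3); 3·(-1) + (-4)·0 + (-1)·(-3); (-3)·(-1) + 4·0 + (-3)·(-3)) = (22, 0, 12)
Requested component of w1: 22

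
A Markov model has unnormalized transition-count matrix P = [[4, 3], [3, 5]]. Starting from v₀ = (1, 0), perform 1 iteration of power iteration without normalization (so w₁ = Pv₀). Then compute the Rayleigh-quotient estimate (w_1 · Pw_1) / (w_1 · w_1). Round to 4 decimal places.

λ ≈ 7.2400

w1 = Pv₀ = (4, 3)
Pw1 = (25, 27)
w1·Pw1 = 4·25 + 3·27 = 181; w1·w1 = 4·4 + 3·3 = 25
λ ≈ 181/25 = 7.2400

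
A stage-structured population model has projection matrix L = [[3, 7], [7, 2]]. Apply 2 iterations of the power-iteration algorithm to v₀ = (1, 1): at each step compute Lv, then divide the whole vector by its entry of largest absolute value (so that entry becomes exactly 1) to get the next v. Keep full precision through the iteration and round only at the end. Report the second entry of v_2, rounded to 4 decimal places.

0.9462

Lv0 = (10.00000, 9.00000); divide by 10.00000 → v1 = (1.00000, 0.90000)
Lv1 = (9.30000, 8.80000); divide by 9.30000 → v2 = (1.00000, 0.94624)
Requested entry of v2: 88/93 = 0.9462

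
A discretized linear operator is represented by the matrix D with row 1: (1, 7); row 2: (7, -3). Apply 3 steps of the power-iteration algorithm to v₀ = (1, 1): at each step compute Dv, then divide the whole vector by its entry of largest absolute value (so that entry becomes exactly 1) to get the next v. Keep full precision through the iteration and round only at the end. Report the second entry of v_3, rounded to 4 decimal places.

0.3488

Dv0 = (8.00000, 4.00000); divide by 8.00000 → v1 = (1.00000, 0.50000)
Dv1 = (4.50000, 5.50000); divide by 5.50000 → v2 = (0.81818, 1.00000)
Dv2 = (7.81818, 2.72727); divide by 7.81818 → v3 = (1.00000, 0.34884)
Requested entry of v3: 120/344 = 0.3488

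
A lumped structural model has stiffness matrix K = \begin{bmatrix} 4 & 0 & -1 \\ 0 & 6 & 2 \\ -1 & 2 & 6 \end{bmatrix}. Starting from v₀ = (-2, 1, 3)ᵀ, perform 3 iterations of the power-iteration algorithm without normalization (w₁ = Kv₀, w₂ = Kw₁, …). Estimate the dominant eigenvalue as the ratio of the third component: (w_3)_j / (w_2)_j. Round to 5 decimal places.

7.78443

w1 = Kv₀ = (4·(-2) + 0·1 + (-1)·3; 0·(-2) + 6·1 + 2·3; (-1)·(-2) + 2·1 + 6·3) = (-11, 12, 22)
w2 = Kw1 = (4·(-11) + 0·12 + (-1)·22; 0·(-11) + 6·12 + 2·22; (-1)·(-11) + 2·12 + 6·22) = (-66, 116, 167)
w3 = Kw2 = (-431, 1030, 1300)
Ratio at component: 1300 / 167 = 7.78443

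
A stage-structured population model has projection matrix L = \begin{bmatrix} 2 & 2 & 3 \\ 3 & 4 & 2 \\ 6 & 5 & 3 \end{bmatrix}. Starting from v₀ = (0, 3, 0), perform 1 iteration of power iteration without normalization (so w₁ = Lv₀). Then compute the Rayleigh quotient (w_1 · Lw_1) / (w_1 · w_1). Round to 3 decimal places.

9.267

w1 = Lv₀ = (2·0 + 2·3 + 3·0; 3·0 + 4·3 + 2·0; 6·0 + 5·3 + 3·0) = (6, 12, 15)
Lw1 = (81, 96, 141)
w1·Lw1 = 6·81 + 12·96 + 15·141 = 3753; w1·w1 = 6·6 + 12·12 + 15·15 = 405
λ ≈ 3753/405 = 9.267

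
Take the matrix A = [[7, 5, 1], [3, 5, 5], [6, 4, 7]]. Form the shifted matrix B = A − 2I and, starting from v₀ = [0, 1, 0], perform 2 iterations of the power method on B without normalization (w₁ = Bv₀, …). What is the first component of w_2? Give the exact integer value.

44

B = A − 2I has rows (5, 5, 1); (3, 3, 5); (6, 4, 5)
w1 = Bv₀ = (5·0 + 5·1 + 1·0; 3·0 + 3·1 + 5·0; 6·0 + 4·1 + 5·0) = (5, 3, 4)
w2 = Bw1 = (5·5 + 5·3 + 1·4; 3·5 + 3·3 + 5·4; 6·5 + 4·3 + 5·4) = (44, 44, 62)
Requested component of w2: 44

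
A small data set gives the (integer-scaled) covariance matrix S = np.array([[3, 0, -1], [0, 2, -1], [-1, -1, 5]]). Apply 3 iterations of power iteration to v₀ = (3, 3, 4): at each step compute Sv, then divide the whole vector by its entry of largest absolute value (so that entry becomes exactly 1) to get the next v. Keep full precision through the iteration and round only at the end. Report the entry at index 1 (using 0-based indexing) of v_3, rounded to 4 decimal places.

Sv0 = (5.00000, 2.00000, 14.00000); divide by 14.00000 → v1 = (0.35714, 0.14286, 1.00000)
Sv1 = (0.07143, -0.71429, 4.50000); divide by 4.50000 → v2 = (0.01587, -0.15873, 1.00000)
Sv2 = (-0.95238, -1.31746, 5.14286); divide by 5.14286 → v3 = (-0.18519, -0.25617, 1.00000)
Requested entry of v3: -83/324 = -0.2562

-0.2562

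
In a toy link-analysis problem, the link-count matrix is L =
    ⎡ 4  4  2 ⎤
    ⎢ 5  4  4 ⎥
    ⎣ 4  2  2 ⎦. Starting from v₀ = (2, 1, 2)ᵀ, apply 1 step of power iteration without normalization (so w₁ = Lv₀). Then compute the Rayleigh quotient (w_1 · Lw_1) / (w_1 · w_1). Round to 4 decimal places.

w1 = Lv₀ = (4·2 + 4·1 + 2·2; 5·2 + 4·1 + 4·2; 4·2 + 2·1 + 2·2) = (16, 22, 14)
Lw1 = (180, 224, 136)
w1·Lw1 = 16·180 + 22·224 + 14·136 = 9712; w1·w1 = 16·16 + 22·22 + 14·14 = 936
λ ≈ 9712/936 = 10.3761

10.3761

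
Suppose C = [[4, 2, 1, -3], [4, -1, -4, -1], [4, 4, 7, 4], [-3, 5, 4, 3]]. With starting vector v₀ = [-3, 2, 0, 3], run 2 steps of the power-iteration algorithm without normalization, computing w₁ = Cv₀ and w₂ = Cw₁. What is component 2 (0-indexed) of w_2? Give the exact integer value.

32

w1 = Cv₀ = (4·(-3) + 2·2 + 1·0 + (-3)·3; 4·(-3) + (-1)·2 + (-4)·0 + (-1)·3; 4·(-3) + 4·2 + 7·0 + 4·3; (-3)·(-3) + 5·2 + 4·0 + 3·3) = (-17, -17, 8, 28)
w2 = Cw1 = (4·(-17) + 2·(-17) + 1·8 + (-3)·28; 4·(-17) + (-1)·(-17) + (-4)·8 + (-1)·28; 4·(-17) + 4·(-17) + 7·8 + 4·28; (-3)·(-17) + 5·(-17) + 4·8 + 3·28) = (-178, -111, 32, 82)
The requested component of w2 is 32.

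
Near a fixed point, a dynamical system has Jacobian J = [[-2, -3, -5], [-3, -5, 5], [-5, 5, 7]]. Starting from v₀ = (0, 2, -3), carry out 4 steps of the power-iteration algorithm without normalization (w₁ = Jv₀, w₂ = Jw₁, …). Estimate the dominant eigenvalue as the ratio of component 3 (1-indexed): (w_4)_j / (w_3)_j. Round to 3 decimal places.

13.432

w1 = Jv₀ = ((-2)·0 + (-3)·2 + (-5)·(-3); (-3)·0 + (-5)·2 + 5·(-3); (-5)·0 + 5·2 + 7·(-3)) = (9, -25, -11)
w2 = Jw1 = ((-2)·9 + (-3)·(-25) + (-5)·(-11); (-3)·9 + (-5)·(-25) + 5·(-11); (-5)·9 + 5·(-25) + 7·(-11)) = (112, 43, -247)
w3 = Jw2 = (882, -1786, -2074)
w4 = Jw3 = (13964, -4086, -27858)
Ratio at component: -27858 / -2074 = 13.432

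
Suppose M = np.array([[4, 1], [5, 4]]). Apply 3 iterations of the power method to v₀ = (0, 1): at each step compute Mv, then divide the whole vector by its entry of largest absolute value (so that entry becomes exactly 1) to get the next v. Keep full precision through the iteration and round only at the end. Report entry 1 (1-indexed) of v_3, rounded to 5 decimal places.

0.42742

Mv0 = (1.000000, 4.000000); divide by 4.000000 → v1 = (0.250000, 1.000000)
Mv1 = (2.000000, 5.250000); divide by 5.250000 → v2 = (0.380952, 1.000000)
Mv2 = (2.523810, 5.904762); divide by 5.904762 → v3 = (0.427419, 1.000000)
Requested entry of v3: 53/124 = 0.42742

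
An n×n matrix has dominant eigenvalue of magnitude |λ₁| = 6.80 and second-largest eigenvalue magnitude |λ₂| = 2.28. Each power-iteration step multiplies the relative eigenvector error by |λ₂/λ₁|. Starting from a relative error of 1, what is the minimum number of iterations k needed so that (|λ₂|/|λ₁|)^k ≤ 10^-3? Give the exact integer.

|λ₂/λ₁| = 2.28/6.80 = 0.33529
Need k ≥ ln(10^-3) / ln(0.33529) = -6.9078 / -1.0927 ≈ 6.321
Smallest integer k satisfying the bound: 7

7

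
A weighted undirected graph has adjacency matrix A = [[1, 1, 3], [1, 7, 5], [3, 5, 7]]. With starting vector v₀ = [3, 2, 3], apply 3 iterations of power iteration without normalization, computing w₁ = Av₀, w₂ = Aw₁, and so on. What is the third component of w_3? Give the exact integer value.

w1 = Av₀ = (1·3 + 1·2 + 3·3; 1·3 + 7·2 + 5·3; 3·3 + 5·2 + 7·3) = (14, 32, 40)
w2 = Aw1 = (1·14 + 1·32 + 3·40; 1·14 + 7·32 + 5·40; 3·14 + 5·32 + 7·40) = (166, 438, 482)
w3 = Aw2 = (2050, 5642, 6062)
The requested component of w3 is 6062.

6062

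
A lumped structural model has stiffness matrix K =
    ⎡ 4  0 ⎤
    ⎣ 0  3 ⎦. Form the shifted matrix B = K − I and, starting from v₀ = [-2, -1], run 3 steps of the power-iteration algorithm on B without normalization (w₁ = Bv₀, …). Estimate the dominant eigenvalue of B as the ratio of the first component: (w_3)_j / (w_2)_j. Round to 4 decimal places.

B = K − I has rows (3, 0); (0, 2)
w1 = Bv₀ = (-6, -2)
w2 = Bw1 = (-18, -4)
w3 = Bw2 = (-54, -8)
Ratio: -54/-18 = 3.0000

μ ≈ 3.0000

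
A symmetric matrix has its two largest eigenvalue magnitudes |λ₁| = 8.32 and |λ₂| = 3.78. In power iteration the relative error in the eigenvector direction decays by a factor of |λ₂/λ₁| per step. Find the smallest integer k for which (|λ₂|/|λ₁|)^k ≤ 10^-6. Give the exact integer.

18

|λ₂/λ₁| = 3.78/8.32 = 0.45433
Need k ≥ ln(10^-6) / ln(0.45433) = -13.8155 / -0.7889 ≈ 17.512
Smallest integer k satisfying the bound: 18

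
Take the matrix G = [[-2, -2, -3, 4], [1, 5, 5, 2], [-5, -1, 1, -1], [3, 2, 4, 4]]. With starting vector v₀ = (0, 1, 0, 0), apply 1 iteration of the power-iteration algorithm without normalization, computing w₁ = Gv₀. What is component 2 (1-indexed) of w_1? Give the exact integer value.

5

w1 = Gv₀ = ((-2)·0 + (-2)·1 + (-3)·0 + 4·0; 1·0 + 5·1 + 5·0 + 2·0; (-5)·0 + (-1)·1 + 1·0 + (-1)·0; 3·0 + 2·1 + 4·0 + 4·0) = (-2, 5, -1, 2)
The requested component of w1 is 5.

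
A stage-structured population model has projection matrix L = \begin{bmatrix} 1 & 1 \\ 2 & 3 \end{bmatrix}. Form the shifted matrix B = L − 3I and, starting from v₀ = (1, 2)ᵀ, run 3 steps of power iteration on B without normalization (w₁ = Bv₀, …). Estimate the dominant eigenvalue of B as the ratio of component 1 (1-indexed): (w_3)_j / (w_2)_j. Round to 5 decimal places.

μ ≈ -2.00000

B = L − 3I has rows (-2, 1); (2, 0)
w1 = Bv₀ = ((-2)·1 + 1·2; 2·1 + 0·2) = (0, 2)
w2 = Bw1 = ((-2)·0 + 1·2; 2·0 + 0·2) = (2, 0)
w3 = Bw2 = (-4, 4)
Ratio: -4/2 = -2.00000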